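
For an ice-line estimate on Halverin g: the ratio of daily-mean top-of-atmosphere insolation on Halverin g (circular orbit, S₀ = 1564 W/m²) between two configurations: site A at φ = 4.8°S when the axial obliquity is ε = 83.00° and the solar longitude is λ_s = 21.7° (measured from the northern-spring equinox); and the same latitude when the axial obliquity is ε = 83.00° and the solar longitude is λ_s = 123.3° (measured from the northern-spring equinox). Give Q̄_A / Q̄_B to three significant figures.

— Configuration A (φ=-4.8°):
Solar declination: sin δ = sin ε · sin λ_s = sin 83.00° × sin 21.7° = 0.36699, so δ = +21.530°.
cos H₀ = −tan(-4.8°) tan(+21.530°) = 0.0331, H₀ = 1.5377 rad.
Bracket: H₀ sin φ sin δ + cos φ cos δ sin H₀ = 1.5377×-0.08368×0.36699 + 0.99649×0.93022×0.99945 = -0.047222 + 0.926445 = 0.879223.
Q̄ = (S₀/π) × [bracket] = (1564/π) × 0.879223 = 437.71 W/m².
— Configuration B (φ=-4.8°):
Solar declination: sin δ = sin ε · sin λ_s = sin 83.00° × sin 123.3° = 0.82958, so δ = +56.055°.
cos H₀ = −tan(-4.8°) tan(+56.055°) = 0.1248, H₀ = 1.4457 rad.
Bracket: H₀ sin φ sin δ + cos φ cos δ sin H₀ = 1.4457×-0.08368×0.82958 + 0.99649×0.55839×0.99219 = -0.100359 + 0.552084 = 0.451725.
Q̄ = (S₀/π) × [bracket] = (1564/π) × 0.451725 = 224.89 W/m².
Ratio Q̄_A / Q̄_B = 437.71 / 224.89 = 1.946.

Q̄_A / Q̄_B ≈ 1.95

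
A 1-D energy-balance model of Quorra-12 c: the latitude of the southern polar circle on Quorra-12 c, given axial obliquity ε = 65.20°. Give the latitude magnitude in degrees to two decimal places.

24.80°

The polar circle is the lowest latitude that experiences at least one full rotation of continuous darkness at the northern-summer solstice; it lies at |ϕ| = 90° − ε = 90° − 65.20° = 24.80°.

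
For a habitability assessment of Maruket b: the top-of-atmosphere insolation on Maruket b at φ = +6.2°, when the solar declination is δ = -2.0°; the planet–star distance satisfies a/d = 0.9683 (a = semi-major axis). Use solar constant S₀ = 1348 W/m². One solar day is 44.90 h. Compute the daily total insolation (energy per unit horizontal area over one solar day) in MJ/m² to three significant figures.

cos H₀ = −tan(+6.2°) tan(-2.000°) = 0.0038, H₀ = 1.5670 rad.
Bracket: H₀ sin φ sin δ + cos φ cos δ sin H₀ = 1.5670×0.10800×-0.03490 + 0.99415×0.99939×0.99999 = -0.005906 + 0.993534 = 0.987628.
Inverse-square distance factor (a/d)² = 0.9683² = 0.937605.
Q̄ = (S₀/π) × 0.937605 × [bracket] = (1348/π) × 0.937605 × 0.987628 = 397.33 W/m².
Daily total = Q̄ × 44.90 h × 3600 s/h = 397.33 × 44.90 × 3600 / 10⁶ = 64.22 MJ/m².

64.2 MJ/m²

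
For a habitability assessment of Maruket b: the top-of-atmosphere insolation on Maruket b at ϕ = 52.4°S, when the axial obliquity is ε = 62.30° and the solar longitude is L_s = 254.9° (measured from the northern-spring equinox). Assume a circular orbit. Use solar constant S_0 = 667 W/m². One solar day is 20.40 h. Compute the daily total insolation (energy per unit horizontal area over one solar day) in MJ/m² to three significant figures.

33.2 MJ/m²

Solar declination: sin δ = sin ε · sin L_s = sin 62.30° × sin 254.9° = -0.85482, so δ = -58.740°.
cos h₀ = −tan(-52.4°) tan(-58.740°) = -2.1391 ≤ −1 ⇒ polar day, h₀ = π.
Bracket: h₀ sin ϕ sin δ + cos ϕ cos δ sin h₀ = 3.1416×-0.79229×-0.85482 + 0.61015×0.51892×0.00000 = 2.127697 + 0.000000 = 2.127697.
Q̄ = (S_0/π) × [bracket] = (667/π) × 2.127697 = 451.74 W/m².
Daily total = Q̄ × 20.40 h × 3600 s/h = 451.74 × 20.40 × 3600 / 10⁶ = 33.18 MJ/m².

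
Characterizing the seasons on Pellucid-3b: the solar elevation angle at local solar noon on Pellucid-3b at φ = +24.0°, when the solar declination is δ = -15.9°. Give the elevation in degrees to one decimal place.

50.1°

At local noon the hour angle is zero, so the zenith angle equals |φ − δ| = |+24.0° − (-15.900°)| = 39.900°.
Elevation = 90° − 39.900° = 50.1°.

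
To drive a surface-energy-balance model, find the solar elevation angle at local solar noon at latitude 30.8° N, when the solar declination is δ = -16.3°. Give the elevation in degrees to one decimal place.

At local noon the hour angle is zero, so the zenith angle equals |ϕ − δ| = |+30.8° − (-16.300°)| = 47.100°.
Elevation = 90° − 47.100° = 42.9°.

42.9°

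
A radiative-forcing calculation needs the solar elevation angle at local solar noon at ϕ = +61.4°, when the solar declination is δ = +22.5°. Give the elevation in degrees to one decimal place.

At local noon the hour angle is zero, so the zenith angle equals |ϕ − δ| = |+61.4° − (+22.500°)| = 38.900°.
Elevation = 90° − 38.900° = 51.1°.

51.1°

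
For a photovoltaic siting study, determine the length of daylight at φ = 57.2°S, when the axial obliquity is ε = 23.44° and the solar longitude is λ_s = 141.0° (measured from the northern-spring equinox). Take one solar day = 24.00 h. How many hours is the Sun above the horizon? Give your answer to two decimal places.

Solar declination: sin δ = sin ε · sin λ_s = sin 23.44° × sin 141.0° = 0.25034, so δ = +14.497°.
cos H₀ = −tan φ · tan δ = −tan(-57.2°) × tan(+14.497°) = 0.4012, so H₀ = 1.1579 rad = 66.35°.
Daylight = 2H₀/(2π) × 24.00 h = (1.1579/π) × 24.00 = 8.85 h.

8.85 h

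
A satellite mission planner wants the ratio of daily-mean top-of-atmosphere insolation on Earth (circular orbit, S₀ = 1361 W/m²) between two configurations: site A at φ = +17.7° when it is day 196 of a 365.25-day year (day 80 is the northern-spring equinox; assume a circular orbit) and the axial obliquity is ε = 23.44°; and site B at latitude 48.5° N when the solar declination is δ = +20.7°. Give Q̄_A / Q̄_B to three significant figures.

— Configuration A (φ=+17.7°):
Solar longitude: λ_s = 360° × (196 − 80)/365.25 = 114.333°.
sin δ = sin 23.44° × sin 114.333° = 0.36245, so δ = +21.251°.
cos H₀ = −tan(+17.7°) tan(+21.251°) = -0.1241, H₀ = 1.6952 rad.
Bracket: H₀ sin φ sin δ + cos φ cos δ sin H₀ = 1.6952×0.30403×0.36245 + 0.95266×0.93200×0.99227 = 0.186804 + 0.881016 = 1.067820.
Q̄ = (S₀/π) × [bracket] = (1361/π) × 1.067820 = 462.60 W/m².
— Configuration B (φ=+48.5°):
cos H₀ = −tan(+48.5°) tan(+20.700°) = -0.4271, H₀ = 2.0121 rad.
Bracket: H₀ sin φ sin δ + cos φ cos δ sin H₀ = 2.0121×0.74896×0.35347 + 0.66262×0.93544×0.90420 = 0.532673 + 0.560460 = 1.093133.
Q̄ = (S₀/π) × [bracket] = (1361/π) × 1.093133 = 473.57 W/m².
Ratio Q̄_A / Q̄_B = 462.60 / 473.57 = 0.9768.

Q̄_A / Q̄_B ≈ 0.977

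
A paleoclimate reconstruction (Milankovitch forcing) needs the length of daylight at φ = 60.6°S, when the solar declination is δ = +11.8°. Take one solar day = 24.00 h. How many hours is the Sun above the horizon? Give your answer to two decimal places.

9.10 h

cos H₀ = −tan φ · tan δ = −tan(-60.6°) × tan(+11.800°) = 0.3708, so H₀ = 1.1910 rad = 68.24°.
Daylight = 2H₀/(2π) × 24.00 h = (1.1910/π) × 24.00 = 9.10 h.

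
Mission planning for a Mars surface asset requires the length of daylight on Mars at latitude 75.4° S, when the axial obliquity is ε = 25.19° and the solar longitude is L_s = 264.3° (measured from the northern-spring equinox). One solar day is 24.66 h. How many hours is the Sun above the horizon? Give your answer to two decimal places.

Solar declination: sin δ = sin ε · sin L_s = sin 25.19° × sin 264.3° = -0.42352, so δ = -25.057°.
Sunrise equation: cos h₀ = −tan ϕ · tan δ = -1.7948 ≤ −1, so the Sun never sets (polar day) and h₀ = π.
Daylight = 2h₀/(2π) × 24.66 h = (3.1416/π) × 24.66 = 24.66 h.

24.66 h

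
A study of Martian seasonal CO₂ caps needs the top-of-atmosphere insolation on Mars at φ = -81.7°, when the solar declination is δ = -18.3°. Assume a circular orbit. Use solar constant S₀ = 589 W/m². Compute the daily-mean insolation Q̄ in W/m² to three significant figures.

cos H₀ = −tan(-81.7°) tan(-18.300°) = -2.2670 ≤ −1 ⇒ polar day, H₀ = π.
Bracket: H₀ sin φ sin δ + cos φ cos δ sin H₀ = 3.1416×-0.98953×-0.31399 + 0.14436×0.94943×0.00000 = 0.976103 + 0.000000 = 0.976103.
Q̄ = (S₀/π) × [bracket] = (589/π) × 0.976103 = 183.0 W/m².

Q̄ ≈ 183 W/m²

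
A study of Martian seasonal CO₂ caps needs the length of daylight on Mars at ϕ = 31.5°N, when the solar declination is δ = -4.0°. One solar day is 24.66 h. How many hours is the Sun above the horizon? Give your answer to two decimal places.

cos h₀ = −tan ϕ · tan δ = −tan(+31.5°) × tan(-4.000°) = 0.0429, so h₀ = 1.5279 rad = 87.54°.
Daylight = 2h₀/(2π) × 24.66 h = (1.5279/π) × 24.66 = 11.99 h.

11.99 h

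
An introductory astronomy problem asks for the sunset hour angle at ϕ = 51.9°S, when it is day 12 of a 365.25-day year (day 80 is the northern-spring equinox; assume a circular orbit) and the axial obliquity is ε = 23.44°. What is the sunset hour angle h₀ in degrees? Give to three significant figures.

h₀ = 120°

Solar longitude: L_s = 360° × (12 − 80)/365.25 = -67.023°, i.e. -67.023° + 360° = 292.977°.
sin δ = sin 23.44° × sin 292.977° = -0.36623, so δ = -21.483°.
cos h₀ = −tan ϕ · tan δ = −tan(-51.9°) × tan(-21.483°) = -0.5019, so h₀ = 2.0966 rad = 120.13°.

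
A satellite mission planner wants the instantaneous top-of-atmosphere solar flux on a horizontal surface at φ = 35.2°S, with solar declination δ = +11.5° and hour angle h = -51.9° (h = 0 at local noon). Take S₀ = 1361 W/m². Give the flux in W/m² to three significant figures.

516 W/m²

cos θ_z = sin φ sin δ + cos φ cos δ cos h = -0.114922 + 0.494086 = 0.379164.
Flux = S₀ · cos θ_z = 1361 × 0.379164 = 516.0 W/m².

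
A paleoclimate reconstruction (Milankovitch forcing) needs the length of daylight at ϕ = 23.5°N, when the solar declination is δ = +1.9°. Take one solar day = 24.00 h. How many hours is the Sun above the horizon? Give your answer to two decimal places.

cos h₀ = −tan ϕ · tan δ = −tan(+23.5°) × tan(+1.900°) = -0.0144, so h₀ = 1.5852 rad = 90.83°.
Daylight = 2h₀/(2π) × 24.00 h = (1.5852/π) × 24.00 = 12.11 h.

12.11 h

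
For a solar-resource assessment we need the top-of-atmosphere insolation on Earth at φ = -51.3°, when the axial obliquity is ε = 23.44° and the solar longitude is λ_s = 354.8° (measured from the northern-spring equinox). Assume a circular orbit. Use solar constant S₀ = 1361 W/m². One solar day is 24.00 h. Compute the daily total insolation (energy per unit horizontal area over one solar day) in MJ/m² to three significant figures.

25.1 MJ/m²

Solar declination: sin δ = sin ε · sin λ_s = sin 23.44° × sin 354.8° = -0.03605, so δ = -2.066°.
cos H₀ = −tan(-51.3°) tan(-2.066°) = -0.0450, H₀ = 1.6158 rad.
Bracket: H₀ sin φ sin δ + cos φ cos δ sin H₀ = 1.6158×-0.78043×-0.03605 + 0.62524×0.99935×0.99899 = 0.045460 + 0.624203 = 0.669663.
Q̄ = (S₀/π) × [bracket] = (1361/π) × 0.669663 = 290.11 W/m².
Daily total = Q̄ × 24.00 h × 3600 s/h = 290.11 × 24.00 × 3600 / 10⁶ = 25.07 MJ/m².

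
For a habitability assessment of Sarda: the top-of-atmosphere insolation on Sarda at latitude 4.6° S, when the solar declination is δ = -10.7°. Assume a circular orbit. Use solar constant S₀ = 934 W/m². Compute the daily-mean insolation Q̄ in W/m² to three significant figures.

Q̄ ≈ 298 W/m²

cos H₀ = −tan(-4.6°) tan(-10.700°) = -0.0152, H₀ = 1.5860 rad.
Bracket: H₀ sin φ sin δ + cos φ cos δ sin H₀ = 1.5860×-0.08020×-0.18567 + 0.99678×0.98261×0.99988 = 0.023617 + 0.979328 = 1.002945.
Q̄ = (S₀/π) × [bracket] = (934/π) × 1.002945 = 298.2 W/m².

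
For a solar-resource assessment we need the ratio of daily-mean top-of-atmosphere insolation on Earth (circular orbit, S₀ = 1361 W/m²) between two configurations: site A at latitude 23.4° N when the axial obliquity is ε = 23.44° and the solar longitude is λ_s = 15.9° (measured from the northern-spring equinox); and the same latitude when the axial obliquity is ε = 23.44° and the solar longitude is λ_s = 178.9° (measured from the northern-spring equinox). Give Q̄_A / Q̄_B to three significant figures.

— Configuration A (φ=+23.4°):
Solar declination: sin δ = sin ε · sin λ_s = sin 23.44° × sin 15.9° = 0.10898, so δ = +6.256°.
cos H₀ = −tan(+23.4°) tan(+6.256°) = -0.0474, H₀ = 1.6183 rad.
Bracket: H₀ sin φ sin δ + cos φ cos δ sin H₀ = 1.6183×0.39715×0.10898 + 0.91775×0.99404×0.99887 = 0.070042 + 0.911249 = 0.981291.
Q̄ = (S₀/π) × [bracket] = (1361/π) × 0.981291 = 425.11 W/m².
— Configuration B (φ=+23.4°):
Solar declination: sin δ = sin ε · sin λ_s = sin 23.44° × sin 178.9° = 0.00764, so δ = +0.438°.
cos H₀ = −tan(+23.4°) tan(+0.438°) = -0.0033, H₀ = 1.5741 rad.
Bracket: H₀ sin φ sin δ + cos φ cos δ sin H₀ = 1.5741×0.39715×0.00764 + 0.91775×0.99997×0.99999 = 0.004776 + 0.917713 = 0.922489.
Q̄ = (S₀/π) × [bracket] = (1361/π) × 0.922489 = 399.64 W/m².
Ratio Q̄_A / Q̄_B = 425.11 / 399.64 = 1.064.

Q̄_A / Q̄_B ≈ 1.06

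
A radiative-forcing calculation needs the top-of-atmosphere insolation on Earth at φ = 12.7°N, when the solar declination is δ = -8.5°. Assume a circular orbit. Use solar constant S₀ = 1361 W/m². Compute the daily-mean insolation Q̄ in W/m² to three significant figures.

cos H₀ = −tan(+12.7°) tan(-8.500°) = 0.0337, H₀ = 1.5371 rad.
Bracket: H₀ sin φ sin δ + cos φ cos δ sin H₀ = 1.5371×0.21985×-0.14781 + 0.97553×0.98902×0.99943 = -0.049950 + 0.964269 = 0.914319.
Q̄ = (S₀/π) × [bracket] = (1361/π) × 0.914319 = 396.1 W/m².

Q̄ ≈ 396 W/m²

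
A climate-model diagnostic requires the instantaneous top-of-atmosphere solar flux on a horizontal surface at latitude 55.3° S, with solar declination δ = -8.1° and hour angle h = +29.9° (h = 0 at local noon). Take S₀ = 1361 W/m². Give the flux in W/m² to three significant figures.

823 W/m²

cos θ_z = sin φ sin δ + cos φ cos δ cos h = 0.115841 + 0.488583 = 0.604424.
Flux = S₀ · cos θ_z = 1361 × 0.604424 = 822.6 W/m².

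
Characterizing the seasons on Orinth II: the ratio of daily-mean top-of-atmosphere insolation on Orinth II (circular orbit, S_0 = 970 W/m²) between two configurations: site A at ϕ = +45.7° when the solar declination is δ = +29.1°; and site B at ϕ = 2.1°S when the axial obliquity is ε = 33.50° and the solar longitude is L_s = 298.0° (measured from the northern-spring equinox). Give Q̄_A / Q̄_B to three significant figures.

Q̄_A / Q̄_B ≈ 1.40

— Configuration A (ϕ=+45.7°):
cos h₀ = −tan(+45.7°) tan(+29.100°) = -0.5704, h₀ = 2.1777 rad.
Bracket: h₀ sin ϕ sin δ + cos ϕ cos δ sin h₀ = 2.1777×0.71569×0.48634 + 0.69842×0.87377×0.82139 = 0.757989 + 0.501260 = 1.259249.
Q̄ = (S_0/π) × [bracket] = (970/π) × 1.259249 = 388.81 W/m².
— Configuration B (ϕ=-2.1°):
Solar declination: sin δ = sin ε · sin L_s = sin 33.50° × sin 298.0° = -0.48733, so δ = -29.165°.
cos h₀ = −tan(-2.1°) tan(-29.165°) = -0.0205, h₀ = 1.5913 rad.
Bracket: h₀ sin ϕ sin δ + cos ϕ cos δ sin h₀ = 1.5913×-0.03664×-0.48733 + 0.99933×0.87322×0.99979 = 0.028414 + 0.872452 = 0.900866.
Q̄ = (S_0/π) × [bracket] = (970/π) × 0.900866 = 278.15 W/m².
Ratio Q̄_A / Q̄_B = 388.81 / 278.15 = 1.398.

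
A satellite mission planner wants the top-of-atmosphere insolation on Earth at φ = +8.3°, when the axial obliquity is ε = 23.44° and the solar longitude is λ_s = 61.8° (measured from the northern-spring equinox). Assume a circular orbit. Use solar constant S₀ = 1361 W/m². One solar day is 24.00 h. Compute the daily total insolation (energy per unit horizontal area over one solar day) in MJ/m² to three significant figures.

37.7 MJ/m²

Solar declination: sin δ = sin ε · sin λ_s = sin 23.44° × sin 61.8° = 0.35057, so δ = +20.522°.
cos H₀ = −tan(+8.3°) tan(+20.522°) = -0.0546, H₀ = 1.6254 rad.
Bracket: H₀ sin φ sin δ + cos φ cos δ sin H₀ = 1.6254×0.14436×0.35057 + 0.98953×0.93654×0.99851 = 0.082259 + 0.925354 = 1.007613.
Q̄ = (S₀/π) × [bracket] = (1361/π) × 1.007613 = 436.52 W/m².
Daily total = Q̄ × 24.00 h × 3600 s/h = 436.52 × 24.00 × 3600 / 10⁶ = 37.72 MJ/m².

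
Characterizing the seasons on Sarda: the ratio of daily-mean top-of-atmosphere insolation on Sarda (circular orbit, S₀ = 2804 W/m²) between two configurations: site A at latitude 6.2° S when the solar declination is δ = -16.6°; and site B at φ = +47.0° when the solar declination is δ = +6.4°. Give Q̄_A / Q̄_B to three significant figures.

Q̄_A / Q̄_B ≈ 1.24

— Configuration A (φ=-6.2°):
cos H₀ = −tan(-6.2°) tan(-16.600°) = -0.0324, H₀ = 1.6032 rad.
Bracket: H₀ sin φ sin δ + cos φ cos δ sin H₀ = 1.6032×-0.10800×-0.28569 + 0.99415×0.95832×0.99948 = 0.049466 + 0.952218 = 1.001684.
Q̄ = (S₀/π) × [bracket] = (2804/π) × 1.001684 = 894.04 W/m².
— Configuration B (φ=+47.0°):
cos H₀ = −tan(+47.0°) tan(+6.400°) = -0.1203, H₀ = 1.6914 rad.
Bracket: H₀ sin φ sin δ + cos φ cos δ sin H₀ = 1.6914×0.73135×0.11147 + 0.68200×0.99377×0.99274 = 0.137889 + 0.672831 = 0.810720.
Q̄ = (S₀/π) × [bracket] = (2804/π) × 0.810720 = 723.60 W/m².
Ratio Q̄_A / Q̄_B = 894.04 / 723.60 = 1.236.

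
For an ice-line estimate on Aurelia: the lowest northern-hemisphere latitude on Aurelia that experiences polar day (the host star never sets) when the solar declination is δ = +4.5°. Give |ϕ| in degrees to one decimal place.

Polar day requires cos h₀ = −tan ϕ tan δ ≤ −1, i.e. tan ϕ tan δ ≥ 1.
The boundary is |tan ϕ| · |tan δ| = 1, so |ϕ| = 90° − |δ| = 90° − 4.5° = 85.5° in the northern hemisphere.

|ϕ| = 85.5°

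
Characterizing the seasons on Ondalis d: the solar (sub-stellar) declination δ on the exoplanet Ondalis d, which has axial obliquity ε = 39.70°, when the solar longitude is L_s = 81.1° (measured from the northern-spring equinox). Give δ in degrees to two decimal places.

sin δ = sin ε · sin L_s = sin 39.70° × sin 81.1° = 0.631077.
δ = arcsin(0.631077) = +39.13°.

δ = +39.13°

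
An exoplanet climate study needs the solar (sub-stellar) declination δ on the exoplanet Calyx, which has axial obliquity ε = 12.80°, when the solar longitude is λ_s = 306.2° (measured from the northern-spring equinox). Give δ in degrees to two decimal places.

δ = -10.30°

sin δ = sin ε · sin λ_s = sin 12.80° × sin 306.2° = -0.178781.
δ = arcsin(-0.178781) = -10.30°.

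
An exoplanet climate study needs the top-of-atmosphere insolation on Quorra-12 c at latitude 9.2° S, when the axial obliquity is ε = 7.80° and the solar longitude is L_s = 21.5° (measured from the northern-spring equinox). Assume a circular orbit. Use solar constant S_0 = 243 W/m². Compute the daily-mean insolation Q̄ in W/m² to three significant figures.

Q̄ ≈ 75.3 W/m²

Solar declination: sin δ = sin ε · sin L_s = sin 7.80° × sin 21.5° = 0.04974, so δ = +2.851°.
cos h₀ = −tan(-9.2°) tan(+2.851°) = 0.0081, h₀ = 1.5627 rad.
Bracket: h₀ sin ϕ sin δ + cos ϕ cos δ sin h₀ = 1.5627×-0.15988×0.04974 + 0.98714×0.99876×0.99997 = -0.012427 + 0.985886 = 0.973459.
Q̄ = (S_0/π) × [bracket] = (243/π) × 0.973459 = 75.30 W/m².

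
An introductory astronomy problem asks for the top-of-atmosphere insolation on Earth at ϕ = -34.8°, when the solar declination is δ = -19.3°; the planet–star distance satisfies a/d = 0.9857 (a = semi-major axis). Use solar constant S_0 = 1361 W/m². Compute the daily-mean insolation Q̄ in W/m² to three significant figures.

Q̄ ≈ 461 W/m²

cos h₀ = −tan(-34.8°) tan(-19.300°) = -0.2434, h₀ = 1.8167 rad.
Bracket: h₀ sin ϕ sin δ + cos ϕ cos δ sin h₀ = 1.8167×-0.57071×-0.33051 + 0.82115×0.94380×0.96993 = 0.342676 + 0.751697 = 1.094373.
Inverse-square distance factor (a/d)² = 0.9857² = 0.971604.
Q̄ = (S_0/π) × 0.971604 × [bracket] = (1361/π) × 0.971604 × 1.094373 = 460.6 W/m².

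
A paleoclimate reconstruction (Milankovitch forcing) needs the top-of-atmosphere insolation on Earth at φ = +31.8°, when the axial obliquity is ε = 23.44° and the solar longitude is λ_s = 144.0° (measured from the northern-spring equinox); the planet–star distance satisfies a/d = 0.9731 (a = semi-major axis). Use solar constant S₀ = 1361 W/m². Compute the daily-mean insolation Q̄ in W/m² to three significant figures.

Q̄ ≈ 422 W/m²

Solar declination: sin δ = sin ε · sin λ_s = sin 23.44° × sin 144.0° = 0.23381, so δ = +13.522°.
cos H₀ = −tan(+31.8°) tan(+13.522°) = -0.1491, H₀ = 1.7205 rad.
Bracket: H₀ sin φ sin δ + cos φ cos δ sin H₀ = 1.7205×0.52696×0.23381 + 0.84989×0.97228×0.98882 = 0.211980 + 0.817093 = 1.029073.
Inverse-square distance factor (a/d)² = 0.9731² = 0.946924.
Q̄ = (S₀/π) × 0.946924 × [bracket] = (1361/π) × 0.946924 × 1.029073 = 422.2 W/m².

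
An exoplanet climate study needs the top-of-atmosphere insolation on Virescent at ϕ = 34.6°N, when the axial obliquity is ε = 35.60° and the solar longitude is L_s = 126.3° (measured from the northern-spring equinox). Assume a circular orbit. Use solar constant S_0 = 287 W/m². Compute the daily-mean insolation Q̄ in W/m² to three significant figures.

Q̄ ≈ 109 W/m²

Solar declination: sin δ = sin ε · sin L_s = sin 35.60° × sin 126.3° = 0.46915, so δ = +27.979°.
cos h₀ = −tan(+34.6°) tan(+27.979°) = -0.3665, h₀ = 1.9460 rad.
Bracket: h₀ sin ϕ sin δ + cos ϕ cos δ sin h₀ = 1.9460×0.56784×0.46915 + 0.82314×0.88312×0.93043 = 0.518419 + 0.676359 = 1.194778.
Q̄ = (S_0/π) × [bracket] = (287/π) × 1.194778 = 109.1 W/m².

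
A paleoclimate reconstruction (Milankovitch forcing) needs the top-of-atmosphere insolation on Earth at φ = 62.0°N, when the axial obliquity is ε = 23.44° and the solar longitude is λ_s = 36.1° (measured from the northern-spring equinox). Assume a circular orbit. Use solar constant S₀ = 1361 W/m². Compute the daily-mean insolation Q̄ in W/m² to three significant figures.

Solar declination: sin δ = sin ε · sin λ_s = sin 23.44° × sin 36.1° = 0.23438, so δ = +13.555°.
cos H₀ = −tan(+62.0°) tan(+13.555°) = -0.4534, H₀ = 2.0414 rad.
Bracket: H₀ sin φ sin δ + cos φ cos δ sin H₀ = 2.0414×0.88295×0.23438 + 0.46947×0.97215×0.89129 = 0.422459 + 0.406781 = 0.829240.
Q̄ = (S₀/π) × [bracket] = (1361/π) × 0.829240 = 359.2 W/m².

Q̄ ≈ 359 W/m²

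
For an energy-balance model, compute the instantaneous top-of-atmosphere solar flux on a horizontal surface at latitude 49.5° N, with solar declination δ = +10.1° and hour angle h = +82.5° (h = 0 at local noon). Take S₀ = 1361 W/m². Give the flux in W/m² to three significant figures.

cos θ_z = sin φ sin δ + cos φ cos δ cos h = 0.133350 + 0.083456 = 0.216806.
Flux = S₀ · cos θ_z = 1361 × 0.216806 = 295.1 W/m².

295 W/m²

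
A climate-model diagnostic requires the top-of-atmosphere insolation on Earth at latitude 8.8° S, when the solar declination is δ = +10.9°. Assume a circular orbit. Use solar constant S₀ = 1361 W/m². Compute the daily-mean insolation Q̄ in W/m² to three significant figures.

cos H₀ = −tan(-8.8°) tan(+10.900°) = 0.0298, H₀ = 1.5410 rad.
Bracket: H₀ sin φ sin δ + cos φ cos δ sin H₀ = 1.5410×-0.15299×0.18910 + 0.98823×0.98196×0.99956 = -0.044582 + 0.969975 = 0.925393.
Q̄ = (S₀/π) × [bracket] = (1361/π) × 0.925393 = 400.9 W/m².

Q̄ ≈ 401 W/m²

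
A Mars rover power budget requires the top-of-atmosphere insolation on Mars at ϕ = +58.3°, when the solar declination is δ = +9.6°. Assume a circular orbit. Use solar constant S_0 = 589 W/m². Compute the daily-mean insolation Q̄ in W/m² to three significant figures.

Q̄ ≈ 143 W/m²

cos h₀ = −tan(+58.3°) tan(+9.600°) = -0.2739, h₀ = 1.8482 rad.
Bracket: h₀ sin ϕ sin δ + cos ϕ cos δ sin h₀ = 1.8482×0.85081×0.16677 + 0.52547×0.98600×0.96177 = 0.262240 + 0.498306 = 0.760546.
Q̄ = (S_0/π) × [bracket] = (589/π) × 0.760546 = 142.6 W/m².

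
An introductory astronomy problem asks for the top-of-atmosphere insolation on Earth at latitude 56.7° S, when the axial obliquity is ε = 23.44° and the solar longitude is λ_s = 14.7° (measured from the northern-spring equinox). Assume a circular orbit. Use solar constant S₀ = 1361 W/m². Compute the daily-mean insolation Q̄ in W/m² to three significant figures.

Solar declination: sin δ = sin ε · sin λ_s = sin 23.44° × sin 14.7° = 0.10094, so δ = +5.793°.
cos H₀ = −tan(-56.7°) tan(+5.793°) = 0.1545, H₀ = 1.4157 rad.
Bracket: H₀ sin φ sin δ + cos φ cos δ sin H₀ = 1.4157×-0.83581×0.10094 + 0.54902×0.99489×0.98800 = -0.119438 + 0.539660 = 0.420222.
Q̄ = (S₀/π) × [bracket] = (1361/π) × 0.420222 = 182.0 W/m².

Q̄ ≈ 182 W/m²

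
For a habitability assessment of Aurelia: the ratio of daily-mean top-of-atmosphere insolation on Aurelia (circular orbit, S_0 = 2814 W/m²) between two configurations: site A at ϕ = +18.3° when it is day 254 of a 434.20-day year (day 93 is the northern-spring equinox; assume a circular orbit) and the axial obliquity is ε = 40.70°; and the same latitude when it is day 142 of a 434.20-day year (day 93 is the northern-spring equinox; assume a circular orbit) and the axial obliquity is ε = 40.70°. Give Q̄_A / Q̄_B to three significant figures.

— Configuration A (ϕ=+18.3°):
Solar longitude: L_s = 360° × (254 − 93)/434.20 = 133.487°.
sin δ = sin 40.70° × sin 133.487° = 0.47312, so δ = +28.237°.
cos h₀ = −tan(+18.3°) tan(+28.237°) = -0.1776, h₀ = 1.7493 rad.
Bracket: h₀ sin ϕ sin δ + cos ϕ cos δ sin h₀ = 1.7493×0.31399×0.47312 + 0.94943×0.88100×0.98410 = 0.259867 + 0.823148 = 1.083015.
Q̄ = (S_0/π) × [bracket] = (2814/π) × 1.083015 = 970.08 W/m².
— Configuration B (ϕ=+18.3°):
Solar longitude: L_s = 360° × (142 − 93)/434.20 = 40.626°.
sin δ = sin 40.70° × sin 40.626° = 0.42460, so δ = +25.125°.
cos h₀ = −tan(+18.3°) tan(+25.125°) = -0.1551, h₀ = 1.7265 rad.
Bracket: h₀ sin ϕ sin δ + cos ϕ cos δ sin h₀ = 1.7265×0.31399×0.42460 + 0.94943×0.90538×0.98790 = 0.230177 + 0.849194 = 1.079371.
Q̄ = (S_0/π) × [bracket] = (2814/π) × 1.079371 = 966.82 W/m².
Ratio Q̄_A / Q̄_B = 970.08 / 966.82 = 1.003.

Q̄_A / Q̄_B ≈ 1.00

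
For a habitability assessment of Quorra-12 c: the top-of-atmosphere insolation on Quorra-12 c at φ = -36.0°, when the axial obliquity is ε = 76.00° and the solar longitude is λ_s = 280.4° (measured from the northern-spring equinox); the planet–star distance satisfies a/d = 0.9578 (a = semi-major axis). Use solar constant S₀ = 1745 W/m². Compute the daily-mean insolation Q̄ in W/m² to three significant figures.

Q̄ ≈ 898 W/m²

Solar declination: sin δ = sin ε · sin λ_s = sin 76.00° × sin 280.4° = -0.95436, so δ = -72.622°.
cos H₀ = −tan(-36.0°) tan(-72.622°) = -2.3215 ≤ −1 ⇒ polar day, H₀ = π.
Bracket: H₀ sin φ sin δ + cos φ cos δ sin H₀ = 3.1416×-0.58779×-0.95436 + 0.80902×0.29867×0.00000 = 1.762322 + 0.000000 = 1.762322.
Inverse-square distance factor (a/d)² = 0.9578² = 0.917381.
Q̄ = (S₀/π) × 0.917381 × [bracket] = (1745/π) × 0.917381 × 1.762322 = 898.0 W/m².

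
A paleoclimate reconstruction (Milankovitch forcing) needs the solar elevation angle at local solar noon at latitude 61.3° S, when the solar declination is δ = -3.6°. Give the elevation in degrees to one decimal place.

32.3°

At local noon the hour angle is zero, so the zenith angle equals |ϕ − δ| = |-61.3° − (-3.600°)| = 57.700°.
Elevation = 90° − 57.700° = 32.3°.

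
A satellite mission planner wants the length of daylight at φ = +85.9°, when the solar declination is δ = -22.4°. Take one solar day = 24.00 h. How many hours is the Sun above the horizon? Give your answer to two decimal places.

cos H₀ = −tan φ · tan δ = 5.7501 ≥ 1, so the Sun never rises (polar night) and H₀ = 0.
Daylight = 2H₀/(2π) × 24.00 h = (0.0000/π) × 24.00 = 0.00 h.

0.00 h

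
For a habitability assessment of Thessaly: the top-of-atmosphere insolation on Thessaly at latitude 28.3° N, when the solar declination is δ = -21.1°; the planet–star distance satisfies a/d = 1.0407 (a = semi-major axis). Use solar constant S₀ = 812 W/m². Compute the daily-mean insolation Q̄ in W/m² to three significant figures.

Q̄ ≈ 160 W/m²

cos H₀ = −tan(+28.3°) tan(-21.100°) = 0.2078, H₀ = 1.3615 rad.
Bracket: H₀ sin φ sin δ + cos φ cos δ sin H₀ = 1.3615×0.47409×-0.36000 + 0.88048×0.93295×0.97818 = -0.232370 + 0.803520 = 0.571150.
Inverse-square distance factor (a/d)² = 1.0407² = 1.083056.
Q̄ = (S₀/π) × 1.083056 × [bracket] = (812/π) × 1.083056 × 0.571150 = 159.9 W/m².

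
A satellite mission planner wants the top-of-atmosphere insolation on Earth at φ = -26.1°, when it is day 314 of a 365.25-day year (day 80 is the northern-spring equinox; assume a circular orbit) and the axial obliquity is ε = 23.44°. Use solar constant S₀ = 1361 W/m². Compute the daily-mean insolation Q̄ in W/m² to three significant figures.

Solar longitude: λ_s = 360° × (314 − 80)/365.25 = 230.637°.
sin δ = sin 23.44° × sin 230.637° = -0.30755, so δ = -17.911°.
cos H₀ = −tan(-26.1°) tan(-17.911°) = -0.1583, H₀ = 1.7298 rad.
Bracket: H₀ sin φ sin δ + cos φ cos δ sin H₀ = 1.7298×-0.43994×-0.30755 + 0.89803×0.95153×0.98738 = 0.234048 + 0.843719 = 1.077767.
Q̄ = (S₀/π) × [bracket] = (1361/π) × 1.077767 = 466.9 W/m².

Q̄ ≈ 467 W/m²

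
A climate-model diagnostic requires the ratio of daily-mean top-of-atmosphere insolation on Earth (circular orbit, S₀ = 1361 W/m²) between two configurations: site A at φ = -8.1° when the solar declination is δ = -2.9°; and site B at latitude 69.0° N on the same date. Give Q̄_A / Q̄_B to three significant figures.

Q̄_A / Q̄_B ≈ 3.49

— Configuration A (φ=-8.1°):
cos H₀ = −tan(-8.1°) tan(-2.900°) = -0.0072, H₀ = 1.5780 rad.
Bracket: H₀ sin φ sin δ + cos φ cos δ sin H₀ = 1.5780×-0.14090×-0.05059 + 0.99002×0.99872×0.99997 = 0.011248 + 0.988723 = 0.999971.
Q̄ = (S₀/π) × [bracket] = (1361/π) × 0.999971 = 433.21 W/m².
— Configuration B (φ=+69.0°):
cos H₀ = −tan(+69.0°) tan(-2.900°) = 0.1320, H₀ = 1.4384 rad.
Bracket: H₀ sin φ sin δ + cos φ cos δ sin H₀ = 1.4384×0.93358×-0.05059 + 0.35837×0.99872×0.99125 = -0.067935 + 0.354780 = 0.286845.
Q̄ = (S₀/π) × [bracket] = (1361/π) × 0.286845 = 124.27 W/m².
Ratio Q̄_A / Q̄_B = 433.21 / 124.27 = 3.486.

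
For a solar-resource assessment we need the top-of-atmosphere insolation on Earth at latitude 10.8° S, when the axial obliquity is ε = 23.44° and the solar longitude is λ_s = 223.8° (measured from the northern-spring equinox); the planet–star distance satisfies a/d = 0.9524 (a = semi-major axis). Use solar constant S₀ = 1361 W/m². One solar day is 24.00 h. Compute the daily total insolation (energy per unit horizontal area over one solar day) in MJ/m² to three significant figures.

34.9 MJ/m²

Solar declination: sin δ = sin ε · sin λ_s = sin 23.44° × sin 223.8° = -0.27533, so δ = -15.981°.
cos H₀ = −tan(-10.8°) tan(-15.981°) = -0.0546, H₀ = 1.6255 rad.
Bracket: H₀ sin φ sin δ + cos φ cos δ sin H₀ = 1.6255×-0.18738×-0.27533 + 0.98229×0.96135×0.99851 = 0.083862 + 0.942917 = 1.026779.
Inverse-square distance factor (a/d)² = 0.9524² = 0.907066.
Q̄ = (S₀/π) × 0.907066 × [bracket] = (1361/π) × 0.907066 × 1.026779 = 403.48 W/m².
Daily total = Q̄ × 24.00 h × 3600 s/h = 403.48 × 24.00 × 3600 / 10⁶ = 34.86 MJ/m².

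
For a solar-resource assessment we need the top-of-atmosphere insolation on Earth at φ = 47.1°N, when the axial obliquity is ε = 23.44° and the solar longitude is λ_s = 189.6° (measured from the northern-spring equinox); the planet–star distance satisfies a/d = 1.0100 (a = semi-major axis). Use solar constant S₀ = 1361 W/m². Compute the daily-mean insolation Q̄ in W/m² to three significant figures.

Solar declination: sin δ = sin ε · sin λ_s = sin 23.44° × sin 189.6° = -0.06634, so δ = -3.804°.
cos H₀ = −tan(+47.1°) tan(-3.804°) = 0.0715, H₀ = 1.4992 rad.
Bracket: H₀ sin φ sin δ + cos φ cos δ sin H₀ = 1.4992×0.73254×-0.06634 + 0.68072×0.99780×0.99744 = -0.072856 + 0.677484 = 0.604628.
Inverse-square distance factor (a/d)² = 1.0100² = 1.020100.
Q̄ = (S₀/π) × 1.020100 × [bracket] = (1361/π) × 1.020100 × 0.604628 = 267.2 W/m².

Q̄ ≈ 267 W/m²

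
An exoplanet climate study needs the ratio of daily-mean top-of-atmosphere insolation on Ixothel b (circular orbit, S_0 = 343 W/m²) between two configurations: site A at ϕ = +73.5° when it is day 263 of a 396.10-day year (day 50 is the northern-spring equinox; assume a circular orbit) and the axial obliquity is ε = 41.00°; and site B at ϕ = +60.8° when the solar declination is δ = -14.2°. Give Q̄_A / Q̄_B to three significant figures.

Q̄_A / Q̄_B ≈ 0.475

— Configuration A (ϕ=+73.5°):
Solar longitude: L_s = 360° × (263 − 50)/396.10 = 193.587°.
sin δ = sin 41.00° × sin 193.587° = -0.15413, so δ = -8.866°.
cos h₀ = −tan(+73.5°) tan(-8.866°) = 0.5266, h₀ = 1.0162 rad.
Bracket: h₀ sin ϕ sin δ + cos ϕ cos δ sin h₀ = 1.0162×0.95882×-0.15413 + 0.28402×0.98805×0.85010 = -0.150177 + 0.238560 = 0.088383.
Q̄ = (S_0/π) × [bracket] = (343/π) × 0.088383 = 9.6497 W/m².
— Configuration B (ϕ=+60.8°):
cos h₀ = −tan(+60.8°) tan(-14.200°) = 0.4528, h₀ = 1.1009 rad.
Bracket: h₀ sin ϕ sin δ + cos ϕ cos δ sin h₀ = 1.1009×0.87292×-0.24531 + 0.48786×0.96945×0.89163 = -0.235742 + 0.421702 = 0.185960.
Q̄ = (S_0/π) × [bracket] = (343/π) × 0.185960 = 20.303 W/m².
Ratio Q̄_A / Q̄_B = 9.6497 / 20.303 = 0.4753.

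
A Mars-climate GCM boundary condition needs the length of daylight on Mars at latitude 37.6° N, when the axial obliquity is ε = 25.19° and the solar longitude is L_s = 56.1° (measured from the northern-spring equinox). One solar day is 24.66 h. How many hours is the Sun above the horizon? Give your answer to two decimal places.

14.65 h

Solar declination: sin δ = sin ε · sin L_s = sin 25.19° × sin 56.1° = 0.35327, so δ = +20.688°.
cos h₀ = −tan ϕ · tan δ = −tan(+37.6°) × tan(+20.688°) = -0.2908, so h₀ = 1.8659 rad = 106.91°.
Daylight = 2h₀/(2π) × 24.66 h = (1.8659/π) × 24.66 = 14.65 h.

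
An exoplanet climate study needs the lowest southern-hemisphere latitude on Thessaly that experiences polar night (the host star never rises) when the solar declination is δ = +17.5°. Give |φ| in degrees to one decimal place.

|φ| = 72.5°

Polar night requires cos H₀ = −tan φ tan δ ≥ 1, i.e. tan φ tan δ ≤ −1.
The boundary is |tan φ| · |tan δ| = 1, so |φ| = 90° − |δ| = 90° − 17.5° = 72.5° in the southern hemisphere.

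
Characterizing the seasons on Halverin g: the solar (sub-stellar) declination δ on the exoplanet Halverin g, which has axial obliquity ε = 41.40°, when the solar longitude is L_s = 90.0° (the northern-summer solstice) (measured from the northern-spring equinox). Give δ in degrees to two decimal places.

δ = +41.40°

sin δ = sin ε · sin L_s = sin 41.40° × sin 90.0° = 0.661312.
δ = arcsin(0.661312) = +41.40°.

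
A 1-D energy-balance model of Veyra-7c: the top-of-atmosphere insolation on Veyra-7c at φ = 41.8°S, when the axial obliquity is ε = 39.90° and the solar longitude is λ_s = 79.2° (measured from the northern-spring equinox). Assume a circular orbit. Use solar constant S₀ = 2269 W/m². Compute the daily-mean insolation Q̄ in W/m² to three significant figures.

Solar declination: sin δ = sin ε · sin λ_s = sin 39.90° × sin 79.2° = 0.63009, so δ = +39.057°.
cos H₀ = −tan(-41.8°) tan(+39.057°) = 0.7255, H₀ = 0.7590 rad.
Bracket: H₀ sin φ sin δ + cos φ cos δ sin H₀ = 0.7590×-0.66653×0.63009 + 0.74548×0.77652×0.68823 = -0.318760 + 0.398403 = 0.079643.
Q̄ = (S₀/π) × [bracket] = (2269/π) × 0.079643 = 57.52 W/m².

Q̄ ≈ 57.5 W/m²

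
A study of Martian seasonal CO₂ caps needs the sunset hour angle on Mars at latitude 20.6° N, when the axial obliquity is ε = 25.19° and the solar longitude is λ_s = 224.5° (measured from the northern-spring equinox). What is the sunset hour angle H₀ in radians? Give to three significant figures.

Solar declination: sin δ = sin ε · sin λ_s = sin 25.19° × sin 224.5° = -0.29832, so δ = -17.357°.
cos H₀ = −tan φ · tan δ = −tan(+20.6°) × tan(-17.357°) = 0.1175, so H₀ = 1.4530 rad = 83.25°.

H₀ = 1.45 rad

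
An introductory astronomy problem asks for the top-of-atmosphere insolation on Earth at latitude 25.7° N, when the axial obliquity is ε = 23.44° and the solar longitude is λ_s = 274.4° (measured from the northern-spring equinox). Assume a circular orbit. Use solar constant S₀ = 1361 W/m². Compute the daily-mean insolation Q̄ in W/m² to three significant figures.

Solar declination: sin δ = sin ε · sin λ_s = sin 23.44° × sin 274.4° = -0.39662, so δ = -23.367°.
cos H₀ = −tan(+25.7°) tan(-23.367°) = 0.2079, H₀ = 1.3613 rad.
Bracket: H₀ sin φ sin δ + cos φ cos δ sin H₀ = 1.3613×0.43366×-0.39662 + 0.90108×0.91798×0.97814 = -0.234141 + 0.809091 = 0.574950.
Q̄ = (S₀/π) × [bracket] = (1361/π) × 0.574950 = 249.1 W/m².

Q̄ ≈ 249 W/m²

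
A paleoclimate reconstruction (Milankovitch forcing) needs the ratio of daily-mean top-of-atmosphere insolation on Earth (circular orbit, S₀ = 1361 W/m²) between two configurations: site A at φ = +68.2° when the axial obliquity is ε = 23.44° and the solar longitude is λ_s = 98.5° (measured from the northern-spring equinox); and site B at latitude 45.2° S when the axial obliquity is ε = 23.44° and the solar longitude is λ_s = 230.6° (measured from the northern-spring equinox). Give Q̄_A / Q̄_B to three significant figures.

— Configuration A (φ=+68.2°):
Solar declination: sin δ = sin ε · sin λ_s = sin 23.44° × sin 98.5° = 0.39342, so δ = +23.167°.
cos H₀ = −tan(+68.2°) tan(+23.167°) = -1.0699 ≤ −1 ⇒ polar day, H₀ = π.
Bracket: H₀ sin φ sin δ + cos φ cos δ sin H₀ = 3.1416×0.92849×0.39342 + 0.37137×0.91936×0.00000 = 1.147584 + 0.000000 = 1.147584.
Q̄ = (S₀/π) × [bracket] = (1361/π) × 1.147584 = 497.16 W/m².
— Configuration B (φ=-45.2°):
Solar declination: sin δ = sin ε · sin λ_s = sin 23.44° × sin 230.6° = -0.30738, so δ = -17.902°.
cos H₀ = −tan(-45.2°) tan(-17.902°) = -0.3253, H₀ = 1.9021 rad.
Bracket: H₀ sin φ sin δ + cos φ cos δ sin H₀ = 1.9021×-0.70957×-0.30738 + 0.70463×0.95159×0.94562 = 0.414863 + 0.634056 = 1.048919.
Q̄ = (S₀/π) × [bracket] = (1361/π) × 1.048919 = 454.41 W/m².
Ratio Q̄_A / Q̄_B = 497.16 / 454.41 = 1.094.

Q̄_A / Q̄_B ≈ 1.09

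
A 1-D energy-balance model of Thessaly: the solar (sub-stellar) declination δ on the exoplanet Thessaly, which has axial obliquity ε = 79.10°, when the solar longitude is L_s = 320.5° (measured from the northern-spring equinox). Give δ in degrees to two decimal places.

sin δ = sin ε · sin L_s = sin 79.10° × sin 320.5° = -0.624603.
δ = arcsin(-0.624603) = -38.65°.

δ = -38.65°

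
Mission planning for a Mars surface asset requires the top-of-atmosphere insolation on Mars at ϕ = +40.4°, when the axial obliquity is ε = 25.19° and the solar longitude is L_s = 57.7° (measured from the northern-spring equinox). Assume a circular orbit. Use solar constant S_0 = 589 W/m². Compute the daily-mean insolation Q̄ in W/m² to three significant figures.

Solar declination: sin δ = sin ε · sin L_s = sin 25.19° × sin 57.7° = 0.35976, so δ = +21.086°.
cos h₀ = −tan(+40.4°) tan(+21.086°) = -0.3282, h₀ = 1.9051 rad.
Bracket: h₀ sin ϕ sin δ + cos ϕ cos δ sin h₀ = 1.9051×0.64812×0.35976 + 0.76154×0.93304×0.94462 = 0.444208 + 0.671197 = 1.115405.
Q̄ = (S_0/π) × [bracket] = (589/π) × 1.115405 = 209.1 W/m².

Q̄ ≈ 209 W/m²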